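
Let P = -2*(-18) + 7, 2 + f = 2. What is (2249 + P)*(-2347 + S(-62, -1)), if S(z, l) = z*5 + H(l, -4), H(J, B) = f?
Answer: -6089844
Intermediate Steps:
f = 0 (f = -2 + 2 = 0)
P = 43 (P = 36 + 7 = 43)
H(J, B) = 0
S(z, l) = 5*z (S(z, l) = z*5 + 0 = 5*z + 0 = 5*z)
(2249 + P)*(-2347 + S(-62, -1)) = (2249 + 43)*(-2347 + 5*(-62)) = 2292*(-2347 - 310) = 2292*(-2657) = -6089844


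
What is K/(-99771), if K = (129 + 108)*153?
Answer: -12087/33257 ≈ -0.36344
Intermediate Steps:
K = 36261 (K = 237*153 = 36261)
K/(-99771) = 36261/(-99771) = 36261*(-1/99771) = -12087/33257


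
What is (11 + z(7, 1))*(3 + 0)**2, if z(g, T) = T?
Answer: 108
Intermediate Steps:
(11 + z(7, 1))*(3 + 0)**2 = (11 + 1)*(3 + 0)**2 = 12*3**2 = 12*9 = 108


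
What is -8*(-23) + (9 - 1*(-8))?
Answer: 201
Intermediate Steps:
-8*(-23) + (9 - 1*(-8)) = 184 + (9 + 8) = 184 + 17 = 201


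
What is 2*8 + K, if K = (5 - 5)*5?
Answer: 16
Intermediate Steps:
K = 0 (K = 0*5 = 0)
2*8 + K = 2*8 + 0 = 16 + 0 = 16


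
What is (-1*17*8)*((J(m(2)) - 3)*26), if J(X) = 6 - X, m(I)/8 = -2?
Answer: -67184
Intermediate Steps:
m(I) = -16 (m(I) = 8*(-2) = -16)
(-1*17*8)*((J(m(2)) - 3)*26) = (-1*17*8)*(((6 - 1*(-16)) - 3)*26) = (-17*8)*(((6 + 16) - 3)*26) = -136*(22 - 3)*26 = -2584*26 = -136*494 = -67184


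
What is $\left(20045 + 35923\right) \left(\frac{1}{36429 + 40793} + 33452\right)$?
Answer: $\frac{72289117974480}{38611} \approx 1.8722 \cdot 10^{9}$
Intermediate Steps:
$\left(20045 + 35923\right) \left(\frac{1}{36429 + 40793} + 33452\right) = 55968 \left(\frac{1}{77222} + 33452\right) = 55968 \cdot \frac{2583230345}{77222} = \frac{72289117974480}{38611}$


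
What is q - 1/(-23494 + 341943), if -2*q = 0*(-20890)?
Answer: -1/318449 ≈ -3.1402e-6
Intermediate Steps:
q = 0 (q = -0*(-20890) = -½*0 = 0)
q - 1/(-23494 + 341943) = 0 - 1/(-23494 + 341943) = 0 - 1/318449 = -1/318449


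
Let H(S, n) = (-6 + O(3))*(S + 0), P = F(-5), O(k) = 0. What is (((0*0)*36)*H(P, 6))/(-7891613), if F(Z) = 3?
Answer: 0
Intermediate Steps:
P = 3
H(S, n) = -6*S (H(S, n) = (-6 + 0)*(S + 0) = -6*S)
(((0*0)*36)*H(P, 6))/(-7891613) = (((0*0)*36)*(-6*3))/(-7891613) = ((0*36)*(-18))*(-1/7891613) = (0*(-18))*(-1/7891613) = 0*(-1/7891613) = 0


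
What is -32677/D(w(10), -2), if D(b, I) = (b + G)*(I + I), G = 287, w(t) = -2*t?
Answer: 32677/1068 ≈ 30.596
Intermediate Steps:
D(b, I) = 2*I*(287 + b) (D(b, I) = (b + 287)*(I + I) = (287 + b)*(2*I) = 2*I*(287 + b))
-32677/D(w(10), -2) = -32677*(-1/(4*(287 - 2*10))) = -32677*(-1/(4*(287 - 20))) = -32677/(2*(-2)*267) = -32677/(-1068) = -32677*(-1/1068) = 32677/1068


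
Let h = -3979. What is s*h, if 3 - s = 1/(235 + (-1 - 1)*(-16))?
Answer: -3183200/267 ≈ -11922.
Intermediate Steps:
s = 800/267 (s = 3 - 1/(235 + (-1 - 1)*(-16)) = 3 - 1/(235 - 2*(-16)) = 3 - 1/(235 + 32) = 3 - 1/267 = 800/267 ≈ 2.9963)
s*h = (800/267)*(-3979) = -3183200/267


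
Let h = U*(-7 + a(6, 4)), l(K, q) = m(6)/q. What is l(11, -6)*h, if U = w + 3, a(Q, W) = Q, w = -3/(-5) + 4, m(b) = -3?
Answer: -19/5 ≈ -3.8000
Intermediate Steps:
w = 23/5 (w = -3*(-⅕) + 4 = ⅗ + 4 = 23/5 ≈ 4.6000)
U = 38/5 (U = 23/5 + 3 = 38/5 ≈ 7.6000)
l(K, q) = -3/q
h = -38/5 (h = 38*(-7 + 6)/5 = (38/5)*(-1) = -38/5 ≈ -7.6000)
l(11, -6)*h = -3/(-6)*(-38/5) = -3*(-⅙)*(-38/5) = (½)*(-38/5) = -19/5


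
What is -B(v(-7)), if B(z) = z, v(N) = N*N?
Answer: -49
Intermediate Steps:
v(N) = N²
-B(v(-7)) = -1*(-7)² = -1*49 = -49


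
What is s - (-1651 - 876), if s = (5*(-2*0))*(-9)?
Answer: 2527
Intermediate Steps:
s = 0 (s = (5*0)*(-9) = 0*(-9) = 0)
s - (-1651 - 876) = 0 - (-1651 - 876) = 0 - 1*(-2527) = 0 + 2527 = 2527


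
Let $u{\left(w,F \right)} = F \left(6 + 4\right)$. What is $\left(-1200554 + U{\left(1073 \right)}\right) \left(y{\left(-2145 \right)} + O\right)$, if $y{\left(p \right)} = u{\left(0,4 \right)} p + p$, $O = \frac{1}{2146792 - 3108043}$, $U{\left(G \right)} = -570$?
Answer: $\frac{101539682869576304}{961251} \approx 1.0563 \cdot 10^{11}$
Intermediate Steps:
$u{\left(w,F \right)} = 10 F$ ($u{\left(w,F \right)} = F 10 = 10 F$)
$O = - \frac{1}{961251}$ ($O = \frac{1}{-961251} = - \frac{1}{961251} \approx -1.0403 \cdot 10^{-6}$)
$y{\left(p \right)} = 41 p$ ($y{\left(p \right)} = 10 \cdot 4 p + p = 40 p + p = 41 p$)
$\left(-1200554 + U{\left(1073 \right)}\right) \left(y{\left(-2145 \right)} + O\right) = \left(-1200554 - 570\right) \left(41 \left(-2145\right) - \frac{1}{961251}\right) = - 1201124 \left(-87945 - \frac{1}{961251}\right) = \left(-1201124\right) \left(- \frac{84537219196}{961251}\right) = \frac{101539682869576304}{961251}$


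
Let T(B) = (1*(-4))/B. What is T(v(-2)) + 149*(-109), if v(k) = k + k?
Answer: -16240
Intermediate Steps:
v(k) = 2*k
T(B) = -4/B
T(v(-2)) + 149*(-109) = -4/(2*(-2)) + 149*(-109) = -4/(-4) - 16241 = -4*(-¼) - 16241 = 1 - 16241 = -16240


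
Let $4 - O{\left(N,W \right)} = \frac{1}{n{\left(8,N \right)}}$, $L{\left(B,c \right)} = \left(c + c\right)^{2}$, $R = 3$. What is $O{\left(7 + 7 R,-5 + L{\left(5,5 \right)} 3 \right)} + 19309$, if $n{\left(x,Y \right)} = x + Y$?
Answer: $\frac{695267}{36} \approx 19313.0$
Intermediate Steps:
$n{\left(x,Y \right)} = Y + x$
$L{\left(B,c \right)} = 4 c^{2}$ ($L{\left(B,c \right)} = \left(2 c\right)^{2} = 4 c^{2}$)
$O{\left(N,W \right)} = 4 - \frac{1}{8 + N}$ ($O{\left(N,W \right)} = 4 - \frac{1}{N + 8} = 4 - \frac{1}{8 + N}$)
$O{\left(7 + 7 R,-5 + L{\left(5,5 \right)} 3 \right)} + 19309 = \frac{31 + 4 \left(7 + 7 \cdot 3\right)}{8 + \left(7 + 7 \cdot 3\right)} + 19309 = \frac{31 + 4 \left(7 + 21\right)}{8 + \left(7 + 21\right)} + 19309 = \frac{31 + 4 \cdot 28}{8 + 28} + 19309 = \frac{31 + 112}{36} + 19309 = \frac{1}{36} \cdot 143 + 19309 = \frac{143}{36} + 19309 = \frac{695267}{36}$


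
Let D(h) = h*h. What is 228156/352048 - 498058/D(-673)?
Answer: -18000463465/39863187148 ≈ -0.45156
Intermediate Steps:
D(h) = h²
228156/352048 - 498058/D(-673) = 228156/352048 - 498058/((-673)²) = 228156*(1/352048) - 498058/452929 = 57039/88012 - 498058*1/452929 = 57039/88012 - 498058/452929 = -18000463465/39863187148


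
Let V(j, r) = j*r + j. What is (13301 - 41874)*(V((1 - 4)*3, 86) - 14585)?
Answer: 439109864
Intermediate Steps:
V(j, r) = j + j*r
(13301 - 41874)*(V((1 - 4)*3, 86) - 14585) = (13301 - 41874)*(((1 - 4)*3)*(1 + 86) - 14585) = -28573*(-3*3*87 - 14585) = -28573*(-9*87 - 14585) = -28573*(-783 - 14585) = -28573*(-15368) = 439109864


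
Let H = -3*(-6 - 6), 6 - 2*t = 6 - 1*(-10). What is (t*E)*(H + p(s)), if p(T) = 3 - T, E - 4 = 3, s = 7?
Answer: -1120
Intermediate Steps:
E = 7 (E = 4 + 3 = 7)
t = -5 (t = 3 - (6 - 1*(-10))/2 = 3 - (6 + 10)/2 = 3 - ½*16 = 3 - 8 = -5)
H = 36 (H = -3*(-12) = 36)
(t*E)*(H + p(s)) = (-5*7)*(36 + (3 - 1*7)) = -35*(36 + (3 - 7)) = -35*(36 - 4) = -35*32 = -1120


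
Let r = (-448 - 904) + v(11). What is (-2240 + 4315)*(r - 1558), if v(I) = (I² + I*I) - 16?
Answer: -5569300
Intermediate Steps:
v(I) = -16 + 2*I² (v(I) = (I² + I²) - 16 = 2*I² - 16 = -16 + 2*I²)
r = -1126 (r = (-448 - 904) + (-16 + 2*11²) = -1352 + (-16 + 2*121) = -1352 + (-16 + 242) = -1352 + 226 = -1126)
(-2240 + 4315)*(r - 1558) = (-2240 + 4315)*(-1126 - 1558) = 2075*(-2684) = -5569300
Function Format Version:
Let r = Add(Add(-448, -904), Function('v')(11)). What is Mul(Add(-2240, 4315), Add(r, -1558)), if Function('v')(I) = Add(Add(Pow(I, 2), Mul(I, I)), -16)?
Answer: -5569300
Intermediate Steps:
Function('v')(I) = Add(-16, Mul(2, Pow(I, 2))) (Function('v')(I) = Add(Add(Pow(I, 2), Pow(I, 2)), -16) = Add(Mul(2, Pow(I, 2)), -16) = Add(-16, Mul(2, Pow(I, 2))))
r = -1126 (r = Add(Add(-448, -904), Add(-16, Mul(2, Pow(11, 2)))) = Add(-1352, Add(-16, Mul(2, 121))) = Add(-1352, Add(-16, 242)) = Add(-1352, 226) = -1126)
Mul(Add(-2240, 4315), Add(r, -1558)) = Mul(Add(-2240, 4315), Add(-1126, -1558)) = Mul(2075, -2684) = -5569300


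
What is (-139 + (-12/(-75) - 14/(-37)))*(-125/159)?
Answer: 640385/5883 ≈ 108.85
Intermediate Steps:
(-139 + (-12/(-75) - 14/(-37)))*(-125/159) = (-139 + (-12*(-1/75) - 14*(-1/37)))*(-125*1/159) = (-139 + (4/25 + 14/37))*(-125/159) = (-139 + 498/925)*(-125/159) = -128077/925*(-125/159) = 640385/5883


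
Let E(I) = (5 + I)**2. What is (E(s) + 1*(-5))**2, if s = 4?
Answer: 5776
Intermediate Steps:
(E(s) + 1*(-5))**2 = ((5 + 4)**2 + 1*(-5))**2 = (9**2 - 5)**2 = (81 - 5)**2 = 76**2 = 5776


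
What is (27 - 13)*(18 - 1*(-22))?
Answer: 560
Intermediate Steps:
(27 - 13)*(18 - 1*(-22)) = 14*(18 + 22) = 14*40 = 560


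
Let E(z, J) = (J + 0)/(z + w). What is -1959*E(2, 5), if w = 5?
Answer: -9795/7 ≈ -1399.3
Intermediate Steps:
E(z, J) = J/(5 + z) (E(z, J) = (J + 0)/(z + 5) = J/(5 + z))
-1959*E(2, 5) = -9795/(5 + 2) = -9795/7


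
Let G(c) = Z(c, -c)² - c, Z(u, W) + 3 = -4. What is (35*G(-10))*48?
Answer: 99120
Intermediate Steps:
Z(u, W) = -7 (Z(u, W) = -3 - 4 = -7)
G(c) = 49 - c (G(c) = (-7)² - c = 49 - c)
(35*G(-10))*48 = (35*(49 - 1*(-10)))*48 = (35*(49 + 10))*48 = (35*59)*48 = 2065*48 = 99120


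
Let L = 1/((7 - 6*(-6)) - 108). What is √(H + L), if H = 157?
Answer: 2*√165815/65 ≈ 12.529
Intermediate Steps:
L = -1/65 (L = 1/((7 + 36) - 108) = 1/(43 - 108) = 1/(-65) = -1/65 ≈ -0.015385)
√(H + L) = √(157 - 1/65) = √(10204/65) = 2*√165815/65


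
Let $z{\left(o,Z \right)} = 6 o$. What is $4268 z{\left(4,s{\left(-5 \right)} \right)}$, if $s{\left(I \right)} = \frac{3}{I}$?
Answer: $102432$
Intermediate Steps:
$4268 z{\left(4,s{\left(-5 \right)} \right)} = 4268 \cdot 6 \cdot 4 = 4268 \cdot 24 = 102432$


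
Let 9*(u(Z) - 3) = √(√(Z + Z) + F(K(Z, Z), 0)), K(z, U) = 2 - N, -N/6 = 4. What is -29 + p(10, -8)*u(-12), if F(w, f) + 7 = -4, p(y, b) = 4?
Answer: -17 + 4*√(-11 + 2*I*√6)/9 ≈ -16.679 + 1.5085*I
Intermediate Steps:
N = -24 (N = -6*4 = -24)
K(z, U) = 26 (K(z, U) = 2 - 1*(-24) = 2 + 24 = 26)
F(w, f) = -11 (F(w, f) = -7 - 4 = -11)
u(Z) = 3 + √(-11 + √2*√Z)/9 (u(Z) = 3 + √(√(Z + Z) - 11)/9 = 3 + √(√(2*Z) - 11)/9 = 3 + √(√2*√Z - 11)/9 = 3 + √(-11 + √2*√Z)/9)
-29 + p(10, -8)*u(-12) = -29 + 4*(3 + √(-11 + √2*√(-12))/9) = -29 + 4*(3 + √(-11 + √2*(2*I*√3))/9) = -29 + 4*(3 + √(-11 + 2*I*√6)/9) = -29 + (12 + 4*√(-11 + 2*I*√6)/9) = -17 + 4*√(-11 + 2*I*√6)/9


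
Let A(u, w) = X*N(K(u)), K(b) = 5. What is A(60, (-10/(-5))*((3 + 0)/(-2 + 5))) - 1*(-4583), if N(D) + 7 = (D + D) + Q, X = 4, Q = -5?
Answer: 4575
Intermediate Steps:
N(D) = -12 + 2*D (N(D) = -7 + ((D + D) - 5) = -7 + (2*D - 5) = -7 + (-5 + 2*D) = -12 + 2*D)
A(u, w) = -8 (A(u, w) = 4*(-12 + 2*5) = 4*(-12 + 10) = 4*(-2) = -8)
A(60, (-10/(-5))*((3 + 0)/(-2 + 5))) - 1*(-4583) = -8 - 1*(-4583) = -8 + 4583 = 4575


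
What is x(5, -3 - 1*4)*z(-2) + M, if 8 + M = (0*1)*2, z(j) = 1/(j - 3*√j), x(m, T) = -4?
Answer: 12*(I - 2*√2)/(-2*I + 3*√2) ≈ -7.6364 - 0.77139*I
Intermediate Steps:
M = -8 (M = -8 + (0*1)*2 = -8 + 0*2 = -8 + 0 = -8)
x(5, -3 - 1*4)*z(-2) + M = -4/(-2 - 3*I*√2) - 8 = -8 - 4/(-2 - 3*I*√2)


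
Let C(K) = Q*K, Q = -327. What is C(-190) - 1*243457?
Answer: -181327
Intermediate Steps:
C(K) = -327*K
C(-190) - 1*243457 = -327*(-190) - 1*243457 = 62130 - 243457 = -181327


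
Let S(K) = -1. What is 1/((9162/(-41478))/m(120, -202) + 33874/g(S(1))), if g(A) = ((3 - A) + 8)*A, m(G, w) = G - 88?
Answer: -663648/1873372277 ≈ -0.00035425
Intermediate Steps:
m(G, w) = -88 + G
g(A) = A*(11 - A) (g(A) = (11 - A)*A = A*(11 - A))
1/((9162/(-41478))/m(120, -202) + 33874/g(S(1))) = 1/((9162/(-41478))/(-88 + 120) + 33874/((-(11 - 1*(-1))))) = 1/((9162*(-1/41478))/32 + 33874/((-(11 + 1)))) = 1/(-1527/6913*1/32 + 33874/((-1*12))) = 1/(-1527/221216 + 33874/(-12)) = 1/(-1527/221216 + 33874*(-1/12)) = 1/(-1527/221216 - 16937/6) = 1/(-1873372277/663648) = -663648/1873372277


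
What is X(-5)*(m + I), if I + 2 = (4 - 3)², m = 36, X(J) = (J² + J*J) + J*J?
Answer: 2625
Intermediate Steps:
X(J) = 3*J² (X(J) = (J² + J²) + J² = 2*J² + J² = 3*J²)
I = -1 (I = -2 + (4 - 3)² = -2 + 1² = -2 + 1 = -1)
X(-5)*(m + I) = (3*(-5)²)*(36 - 1) = (3*25)*35 = 75*35 = 2625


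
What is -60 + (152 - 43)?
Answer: 49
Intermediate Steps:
-60 + (152 - 43) = -60 + 109 = 49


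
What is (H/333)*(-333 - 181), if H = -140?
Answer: 71960/333 ≈ 216.10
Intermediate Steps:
(H/333)*(-333 - 181) = (-140/333)*(-333 - 181) = -140*1/333*(-514) = -140/333*(-514) = 71960/333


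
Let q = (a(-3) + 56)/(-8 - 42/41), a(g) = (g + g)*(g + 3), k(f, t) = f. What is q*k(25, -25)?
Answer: -5740/37 ≈ -155.14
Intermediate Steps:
a(g) = 2*g*(3 + g) (a(g) = (2*g)*(3 + g) = 2*g*(3 + g))
q = -1148/185 (q = (2*(-3)*(3 - 3) + 56)/(-8 - 42/41) = (2*(-3)*0 + 56)/(-8 - 42*1/41) = (0 + 56)/(-8 - 42/41) = 56/(-370/41) = 56*(-41/370) = -1148/185 ≈ -6.2054)
q*k(25, -25) = -1148/185*25 = -5740/37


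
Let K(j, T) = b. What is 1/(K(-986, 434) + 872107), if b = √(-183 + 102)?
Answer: 872107/760570619530 - 9*I/760570619530 ≈ 1.1466e-6 - 1.1833e-11*I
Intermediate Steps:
b = 9*I (b = √(-81) = 9*I ≈ 9.0*I)
K(j, T) = 9*I
1/(K(-986, 434) + 872107) = 1/(9*I + 872107) = 1/(872107 + 9*I) = (872107 - 9*I)/760570619530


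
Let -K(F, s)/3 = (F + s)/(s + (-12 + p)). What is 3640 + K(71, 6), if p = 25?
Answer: 68929/19 ≈ 3627.8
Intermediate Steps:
K(F, s) = -3*(F + s)/(13 + s) (K(F, s) = -3*(F + s)/(s + (-12 + 25)) = -3*(F + s)/(s + 13) = -3*(F + s)/(13 + s))
3640 + K(71, 6) = 3640 + 3*(-1*71 - 1*6)/(13 + 6) = 3640 + 3*(-71 - 6)/19 = 3640 + 3*(1/19)*(-77) = 3640 - 231/19 = 68929/19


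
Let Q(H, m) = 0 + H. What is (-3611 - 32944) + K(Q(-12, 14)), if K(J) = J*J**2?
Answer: -38283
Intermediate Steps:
Q(H, m) = H
K(J) = J**3
(-3611 - 32944) + K(Q(-12, 14)) = (-3611 - 32944) + (-12)**3 = -36555 - 1728 = -38283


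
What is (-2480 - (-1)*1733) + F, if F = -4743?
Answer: -5490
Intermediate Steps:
(-2480 - (-1)*1733) + F = (-2480 - (-1)*1733) - 4743 = (-2480 - 1*(-1733)) - 4743 = (-2480 + 1733) - 4743 = -747 - 4743 = -5490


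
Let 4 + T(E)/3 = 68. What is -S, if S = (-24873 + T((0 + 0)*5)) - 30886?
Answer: 55567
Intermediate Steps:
T(E) = 192 (T(E) = -12 + 3*68 = -12 + 204 = 192)
S = -55567 (S = (-24873 + 192) - 30886 = -24681 - 30886 = -55567)
-S = -1*(-55567) = 55567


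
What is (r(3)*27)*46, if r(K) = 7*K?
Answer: 26082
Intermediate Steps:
(r(3)*27)*46 = ((7*3)*27)*46 = (21*27)*46 = 567*46 = 26082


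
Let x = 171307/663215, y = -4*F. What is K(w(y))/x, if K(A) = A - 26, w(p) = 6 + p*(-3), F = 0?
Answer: -13264300/171307 ≈ -77.430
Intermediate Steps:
y = 0 (y = -4*0 = 0)
w(p) = 6 - 3*p
K(A) = -26 + A
x = 171307/663215 (x = 171307*(1/663215) = 171307/663215 ≈ 0.25830)
K(w(y))/x = (-26 + (6 - 3*0))/(171307/663215) = (-26 + (6 + 0))*(663215/171307) = (-26 + 6)*(663215/171307) = -20*663215/171307 = -13264300/171307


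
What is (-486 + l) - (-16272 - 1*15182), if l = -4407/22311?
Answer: 230307547/7437 ≈ 30968.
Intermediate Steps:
l = -1469/7437 (l = -4407*1/22311 = -1469/7437 ≈ -0.19753)
(-486 + l) - (-16272 - 1*15182) = (-486 - 1469/7437) - (-16272 - 1*15182) = -3615851/7437 - (-16272 - 15182) = -3615851/7437 - 1*(-31454) = -3615851/7437 + 31454 = 230307547/7437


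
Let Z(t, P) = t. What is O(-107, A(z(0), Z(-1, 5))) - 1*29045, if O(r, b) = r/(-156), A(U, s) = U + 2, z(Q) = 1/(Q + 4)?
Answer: -4530913/156 ≈ -29044.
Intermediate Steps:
z(Q) = 1/(4 + Q)
A(U, s) = 2 + U
O(r, b) = -r/156 (O(r, b) = r*(-1/156) = -r/156)
O(-107, A(z(0), Z(-1, 5))) - 1*29045 = -1/156*(-107) - 1*29045 = 107/156 - 29045 = -4530913/156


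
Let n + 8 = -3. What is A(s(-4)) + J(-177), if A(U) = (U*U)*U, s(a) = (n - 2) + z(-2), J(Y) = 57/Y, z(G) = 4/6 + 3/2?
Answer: -16206979/12744 ≈ -1271.7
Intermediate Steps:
n = -11 (n = -8 - 3 = -11)
z(G) = 13/6 (z(G) = 4*(⅙) + 3*(½) = ⅔ + 3/2 = 13/6)
s(a) = -65/6 (s(a) = (-11 - 2) + 13/6 = -13 + 13/6 = -65/6)
A(U) = U³ (A(U) = U²*U = U³)
A(s(-4)) + J(-177) = (-65/6)³ + 57/(-177) = -274625/216 + 57*(-1/177) = -274625/216 - 19/59 = -16206979/12744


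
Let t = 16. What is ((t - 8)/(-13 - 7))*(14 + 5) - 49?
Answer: -283/5 ≈ -56.600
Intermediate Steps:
((t - 8)/(-13 - 7))*(14 + 5) - 49 = ((16 - 8)/(-13 - 7))*(14 + 5) - 49 = (8/(-20))*19 - 49 = (8*(-1/20))*19 - 49 = -⅖*19 - 49 = -38/5 - 49 = -283/5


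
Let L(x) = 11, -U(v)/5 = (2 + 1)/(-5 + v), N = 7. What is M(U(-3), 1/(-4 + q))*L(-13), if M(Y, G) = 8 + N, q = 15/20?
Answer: 165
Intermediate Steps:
q = 3/4 (q = 15*(1/20) = 3/4 ≈ 0.75000)
U(v) = -15/(-5 + v) (U(v) = -5*(2 + 1)/(-5 + v) = -15/(-5 + v))
M(Y, G) = 15 (M(Y, G) = 8 + 7 = 15)
M(U(-3), 1/(-4 + q))*L(-13) = 15*11 = 165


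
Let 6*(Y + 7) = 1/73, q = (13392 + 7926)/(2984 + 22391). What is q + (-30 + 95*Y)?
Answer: -7712655841/11114250 ≈ -693.94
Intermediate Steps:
q = 21318/25375 ≈ 0.84012
Y = -3065/438 (Y = -7 + (⅙)/73 = -7 + (⅙)*(1/73) = -7 + 1/438 = -3065/438 ≈ -6.9977)
q + (-30 + 95*Y) = 21318/25375 + (-30 + 95*(-3065/438)) = 21318/25375 + (-30 - 291175/438) = 21318/25375 - 304315/438 = -7712655841/11114250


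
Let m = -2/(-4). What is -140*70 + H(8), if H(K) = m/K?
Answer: -156799/16 ≈ -9799.9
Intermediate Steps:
m = ½ (m = -2*(-¼) = ½ ≈ 0.50000)
H(K) = 1/(2*K)
-140*70 + H(8) = -140*70 + (½)/8 = -9800 + (½)*(⅛) = -9800 + 1/16 = -156799/16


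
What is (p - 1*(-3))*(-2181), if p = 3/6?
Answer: -15267/2 ≈ -7633.5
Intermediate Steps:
p = 1/2 (p = 3*(1/6) = 1/2 ≈ 0.50000)
(p - 1*(-3))*(-2181) = (1/2 - 1*(-3))*(-2181) = (1/2 + 3)*(-2181) = (7/2)*(-2181) = -15267/2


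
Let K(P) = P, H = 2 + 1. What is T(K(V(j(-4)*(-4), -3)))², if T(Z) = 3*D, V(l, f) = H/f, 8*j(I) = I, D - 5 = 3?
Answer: 576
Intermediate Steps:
D = 8 (D = 5 + 3 = 8)
H = 3
j(I) = I/8
V(l, f) = 3/f
T(Z) = 24 (T(Z) = 3*8 = 24)
T(K(V(j(-4)*(-4), -3)))² = 24² = 576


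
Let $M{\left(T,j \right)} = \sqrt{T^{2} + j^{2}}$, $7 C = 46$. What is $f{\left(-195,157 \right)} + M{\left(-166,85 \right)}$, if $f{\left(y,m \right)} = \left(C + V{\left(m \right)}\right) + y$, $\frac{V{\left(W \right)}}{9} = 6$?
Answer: $- \frac{941}{7} + \sqrt{34781} \approx 52.068$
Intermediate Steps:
$C = \frac{46}{7}$ ($C = \frac{1}{7} \cdot 46 = \frac{46}{7} \approx 6.5714$)
$V{\left(W \right)} = 54$ ($V{\left(W \right)} = 9 \cdot 6 = 54$)
$f{\left(y,m \right)} = \frac{424}{7} + y$ ($f{\left(y,m \right)} = \left(\frac{46}{7} + 54\right) + y = \frac{424}{7} + y$)
$f{\left(-195,157 \right)} + M{\left(-166,85 \right)} = \left(\frac{424}{7} - 195\right) + \sqrt{\left(-166\right)^{2} + 85^{2}} = - \frac{941}{7} + \sqrt{27556 + 7225} = - \frac{941}{7} + \sqrt{34781}$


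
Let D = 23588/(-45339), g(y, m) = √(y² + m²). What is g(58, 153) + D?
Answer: -23588/45339 + √26773 ≈ 163.10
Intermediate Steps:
g(y, m) = √(m² + y²)
D = -23588/45339 (D = 23588*(-1/45339) = -23588/45339 ≈ -0.52026)
g(58, 153) + D = √(153² + 58²) - 23588/45339 = √(23409 + 3364) - 23588/45339 = √26773 - 23588/45339 = -23588/45339 + √26773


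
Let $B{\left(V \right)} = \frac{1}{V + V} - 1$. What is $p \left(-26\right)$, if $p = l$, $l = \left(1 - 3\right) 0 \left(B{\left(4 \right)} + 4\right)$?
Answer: $0$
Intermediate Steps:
$B{\left(V \right)} = -1 + \frac{1}{2 V}$ ($B{\left(V \right)} = \frac{1}{2 V} - 1 = -1 + \frac{1}{2 V}$)
$l = 0$ ($l = \left(1 - 3\right) 0 \left(\frac{\frac{1}{2} - 4}{4} + 4\right) = \left(-2\right) 0 \left(\frac{\frac{1}{2} - 4}{4} + 4\right) = 0 \left(\frac{1}{4} \left(- \frac{7}{2}\right) + 4\right) = 0 \left(- \frac{7}{8} + 4\right) = 0 \cdot \frac{25}{8} = 0$)
$p = 0$
$p \left(-26\right) = 0 \left(-26\right) = 0$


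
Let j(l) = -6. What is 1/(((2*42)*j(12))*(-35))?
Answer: 1/17640 ≈ 5.6689e-5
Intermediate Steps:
1/(((2*42)*j(12))*(-35)) = 1/(((2*42)*(-6))*(-35)) = 1/((84*(-6))*(-35)) = 1/(-504*(-35)) = 1/17640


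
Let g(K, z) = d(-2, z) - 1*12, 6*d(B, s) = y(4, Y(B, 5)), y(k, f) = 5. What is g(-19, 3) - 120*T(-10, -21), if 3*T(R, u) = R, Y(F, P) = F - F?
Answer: 2333/6 ≈ 388.83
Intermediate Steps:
Y(F, P) = 0
d(B, s) = ⅚ (d(B, s) = (⅙)*5 = ⅚)
T(R, u) = R/3
g(K, z) = -67/6 (g(K, z) = ⅚ - 1*12 = ⅚ - 12 = -67/6)
g(-19, 3) - 120*T(-10, -21) = -67/6 - 40*(-10) = -67/6 - 120*(-10/3) = -67/6 + 400 = 2333/6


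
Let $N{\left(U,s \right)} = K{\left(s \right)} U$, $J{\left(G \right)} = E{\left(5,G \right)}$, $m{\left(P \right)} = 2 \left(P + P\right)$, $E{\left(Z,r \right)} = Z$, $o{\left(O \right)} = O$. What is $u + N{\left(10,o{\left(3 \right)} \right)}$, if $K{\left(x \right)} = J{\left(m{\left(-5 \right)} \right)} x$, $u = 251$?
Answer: $401$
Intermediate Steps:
$m{\left(P \right)} = 4 P$ ($m{\left(P \right)} = 2 \cdot 2 P = 4 P$)
$J{\left(G \right)} = 5$
$K{\left(x \right)} = 5 x$
$N{\left(U,s \right)} = 5 U s$ ($N{\left(U,s \right)} = 5 s U = 5 U s$)
$u + N{\left(10,o{\left(3 \right)} \right)} = 251 + 5 \cdot 10 \cdot 3 = 251 + 150 = 401$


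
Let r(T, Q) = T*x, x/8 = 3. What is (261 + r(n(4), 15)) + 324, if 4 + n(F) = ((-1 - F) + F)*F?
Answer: 393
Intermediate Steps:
x = 24 (x = 8*3 = 24)
n(F) = -4 - F (n(F) = -4 + ((-1 - F) + F)*F = -4 - F)
r(T, Q) = 24*T (r(T, Q) = T*24 = 24*T)
(261 + r(n(4), 15)) + 324 = (261 + 24*(-4 - 1*4)) + 324 = (261 + 24*(-4 - 4)) + 324 = (261 + 24*(-8)) + 324 = (261 - 192) + 324 = 69 + 324 = 393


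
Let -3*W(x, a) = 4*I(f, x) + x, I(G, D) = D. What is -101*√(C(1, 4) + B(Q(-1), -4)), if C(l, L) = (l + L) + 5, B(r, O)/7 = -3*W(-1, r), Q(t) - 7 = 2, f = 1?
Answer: -505*I ≈ -505.0*I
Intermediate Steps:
Q(t) = 9 (Q(t) = 7 + 2 = 9)
W(x, a) = -5*x/3 (W(x, a) = -(4*x + x)/3 = -5*x/3)
B(r, O) = -35 (B(r, O) = 7*(-(-5)*(-1)) = 7*(-3*5/3) = 7*(-5) = -35)
C(l, L) = 5 + L + l (C(l, L) = (L + l) + 5 = 5 + L + l)
-101*√(C(1, 4) + B(Q(-1), -4)) = -101*√((5 + 4 + 1) - 35) = -101*√(10 - 35) = -505*I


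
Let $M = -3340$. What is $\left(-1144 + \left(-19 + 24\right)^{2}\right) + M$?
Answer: $-4459$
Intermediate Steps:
$\left(-1144 + \left(-19 + 24\right)^{2}\right) + M = \left(-1144 + \left(-19 + 24\right)^{2}\right) - 3340 = \left(-1144 + 5^{2}\right) - 3340 = \left(-1144 + 25\right) - 3340 = -1119 - 3340 = -4459$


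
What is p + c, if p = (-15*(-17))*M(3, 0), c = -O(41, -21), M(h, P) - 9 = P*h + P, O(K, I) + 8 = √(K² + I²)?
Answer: 2303 - √2122 ≈ 2256.9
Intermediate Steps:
O(K, I) = -8 + √(I² + K²) (O(K, I) = -8 + √(K² + I²) = -8 + √(I² + K²))
M(h, P) = 9 + P + P*h (M(h, P) = 9 + (P*h + P) = 9 + (P + P*h) = 9 + P + P*h)
c = 8 - √2122 (c = -(-8 + √((-21)² + 41²)) = -(-8 + √(441 + 1681)) = -(-8 + √2122) = 8 - √2122 ≈ -38.065)
p = 2295 (p = (-15*(-17))*(9 + 0 + 0*3) = 255*(9 + 0 + 0) = 255*9 = 2295)
p + c = 2295 + (8 - √2122) = 2303 - √2122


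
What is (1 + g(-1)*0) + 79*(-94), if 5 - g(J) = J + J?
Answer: -7425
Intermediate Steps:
g(J) = 5 - 2*J (g(J) = 5 - (J + J) = 5 - 2*J)
(1 + g(-1)*0) + 79*(-94) = (1 + (5 - 2*(-1))*0) + 79*(-94) = (1 + (5 + 2)*0) - 7426 = (1 + 7*0) - 7426 = (1 + 0) - 7426 = 1 - 7426 = -7425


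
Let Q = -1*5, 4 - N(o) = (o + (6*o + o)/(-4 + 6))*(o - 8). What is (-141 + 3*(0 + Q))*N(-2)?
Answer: 13416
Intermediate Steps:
N(o) = 4 - 9*o*(-8 + o)/2 (N(o) = 4 - (o + (6*o + o)/(-4 + 6))*(o - 8) = 4 - (o + (7*o)/2)*(-8 + o) = 4 - (o + (7*o)*(½))*(-8 + o) = 4 - (o + 7*o/2)*(-8 + o) = 4 - 9*o/2*(-8 + o) = 4 - 9*o*(-8 + o)/2)
Q = -5
(-141 + 3*(0 + Q))*N(-2) = (-141 + 3*(0 - 5))*(4 + 36*(-2) - 9/2*(-2)²) = (-141 + 3*(-5))*(4 - 72 - 9/2*4) = (-141 - 15)*(4 - 72 - 18) = -156*(-86) = 13416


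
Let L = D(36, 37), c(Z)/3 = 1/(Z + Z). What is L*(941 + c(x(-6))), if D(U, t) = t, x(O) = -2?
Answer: 139157/4 ≈ 34789.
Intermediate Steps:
c(Z) = 3/(2*Z) (c(Z) = 3/(Z + Z) = 3/((2*Z)) = 3*(1/(2*Z)) = 3/(2*Z))
L = 37
L*(941 + c(x(-6))) = 37*(941 + (3/2)/(-2)) = 37*(941 + (3/2)*(-½)) = 37*(941 - ¾) = 37*(3761/4) = 139157/4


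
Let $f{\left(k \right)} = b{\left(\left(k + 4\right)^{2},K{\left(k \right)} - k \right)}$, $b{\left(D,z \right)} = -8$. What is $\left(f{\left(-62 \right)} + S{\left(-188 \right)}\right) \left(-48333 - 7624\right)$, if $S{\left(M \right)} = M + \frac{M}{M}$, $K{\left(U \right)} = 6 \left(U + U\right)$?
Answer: $10911615$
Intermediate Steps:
$K{\left(U \right)} = 12 U$ ($K{\left(U \right)} = 6 \cdot 2 U = 12 U$)
$S{\left(M \right)} = 1 + M$ ($S{\left(M \right)} = M + 1 = 1 + M$)
$f{\left(k \right)} = -8$
$\left(f{\left(-62 \right)} + S{\left(-188 \right)}\right) \left(-48333 - 7624\right) = \left(-8 + \left(1 - 188\right)\right) \left(-48333 - 7624\right) = \left(-8 - 187\right) \left(-55957\right) = \left(-195\right) \left(-55957\right) = 10911615$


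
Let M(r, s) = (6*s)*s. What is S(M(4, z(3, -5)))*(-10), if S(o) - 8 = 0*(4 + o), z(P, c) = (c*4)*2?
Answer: -80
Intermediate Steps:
z(P, c) = 8*c (z(P, c) = (4*c)*2 = 8*c)
M(r, s) = 6*s²
S(o) = 8 (S(o) = 8 + 0*(4 + o) = 8 + 0 = 8)
S(M(4, z(3, -5)))*(-10) = 8*(-10) = -80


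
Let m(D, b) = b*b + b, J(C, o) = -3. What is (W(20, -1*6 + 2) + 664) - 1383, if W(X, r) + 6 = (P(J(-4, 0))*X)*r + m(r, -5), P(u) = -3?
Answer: -465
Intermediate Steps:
m(D, b) = b + b**2 (m(D, b) = b**2 + b = b + b**2)
W(X, r) = 14 - 3*X*r (W(X, r) = -6 + ((-3*X)*r - 5*(1 - 5)) = -6 + (-3*X*r - 5*(-4)) = -6 + (-3*X*r + 20) = -6 + (20 - 3*X*r) = 14 - 3*X*r)
(W(20, -1*6 + 2) + 664) - 1383 = ((14 - 3*20*(-1*6 + 2)) + 664) - 1383 = ((14 - 3*20*(-6 + 2)) + 664) - 1383 = ((14 - 3*20*(-4)) + 664) - 1383 = ((14 + 240) + 664) - 1383 = (254 + 664) - 1383 = 918 - 1383 = -465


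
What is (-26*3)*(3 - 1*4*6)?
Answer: 1638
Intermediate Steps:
(-26*3)*(3 - 1*4*6) = -78*(3 - 4*6) = -78*(3 - 24) = -78*(-21) = 1638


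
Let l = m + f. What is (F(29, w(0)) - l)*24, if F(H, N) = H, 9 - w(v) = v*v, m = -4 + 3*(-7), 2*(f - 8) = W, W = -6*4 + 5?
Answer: 1332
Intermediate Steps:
W = -19 (W = -24 + 5 = -19)
f = -3/2 (f = 8 + (½)*(-19) = 8 - 19/2 = -3/2 ≈ -1.5000)
m = -25 (m = -4 - 21 = -25)
w(v) = 9 - v² (w(v) = 9 - v*v = 9 - v²)
l = -53/2 (l = -25 - 3/2 = -53/2 ≈ -26.500)
(F(29, w(0)) - l)*24 = (29 - 1*(-53/2))*24 = (29 + 53/2)*24 = (111/2)*24 = 1332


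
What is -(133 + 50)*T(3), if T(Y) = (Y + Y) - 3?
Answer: -549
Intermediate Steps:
T(Y) = -3 + 2*Y (T(Y) = 2*Y - 3 = -3 + 2*Y)
-(133 + 50)*T(3) = -(133 + 50)*(-3 + 2*3) = -183*(-3 + 6) = -183*3 = -1*549 = -549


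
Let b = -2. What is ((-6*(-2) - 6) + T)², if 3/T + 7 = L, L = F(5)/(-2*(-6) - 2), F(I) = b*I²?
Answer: 529/16 ≈ 33.063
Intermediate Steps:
F(I) = -2*I²
L = -5 (L = (-2*5²)/(-2*(-6) - 2) = (-2*25)/(12 - 2) = -50/10 = -50*⅒ = -5)
T = -¼ (T = 3/(-7 - 5) = 3/(-12) = 3*(-1/12) = -¼ ≈ -0.25000)
((-6*(-2) - 6) + T)² = ((-6*(-2) - 6) - ¼)² = ((12 - 6) - ¼)² = (6 - ¼)² = (23/4)² = 529/16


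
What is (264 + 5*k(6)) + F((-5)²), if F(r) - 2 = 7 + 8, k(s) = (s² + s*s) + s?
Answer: 671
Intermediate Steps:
k(s) = s + 2*s² (k(s) = (s² + s²) + s = 2*s² + s = s + 2*s²)
F(r) = 17 (F(r) = 2 + (7 + 8) = 2 + 15 = 17)
(264 + 5*k(6)) + F((-5)²) = (264 + 5*(6*(1 + 2*6))) + 17 = (264 + 5*(6*(1 + 12))) + 17 = (264 + 5*(6*13)) + 17 = (264 + 5*78) + 17 = (264 + 390) + 17 = 654 + 17 = 671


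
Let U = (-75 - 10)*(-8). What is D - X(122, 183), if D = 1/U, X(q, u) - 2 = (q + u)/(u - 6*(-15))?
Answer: -578407/185640 ≈ -3.1157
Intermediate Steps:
X(q, u) = 2 + (q + u)/(90 + u) (X(q, u) = 2 + (q + u)/(u - 6*(-15)) = 2 + (q + u)/(u + 90) = 2 + (q + u)/(90 + u))
U = 680 (U = -85*(-8) = 680)
D = 1/680 ≈ 0.0014706
D - X(122, 183) = 1/680 - (180 + 122 + 3*183)/(90 + 183) = 1/680 - (180 + 122 + 549)/273 = 1/680 - 851/273 = -578407/185640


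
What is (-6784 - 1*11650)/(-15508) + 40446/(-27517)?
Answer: -8570585/30480974 ≈ -0.28118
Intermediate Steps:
(-6784 - 1*11650)/(-15508) + 40446/(-27517) = (-6784 - 11650)*(-1/15508) + 40446*(-1/27517) = -18434*(-1/15508) - 5778/3931 = 9217/7754 - 5778/3931 = -8570585/30480974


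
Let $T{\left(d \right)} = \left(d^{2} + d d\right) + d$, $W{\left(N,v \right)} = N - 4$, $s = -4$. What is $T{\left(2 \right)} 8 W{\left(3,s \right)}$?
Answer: $-80$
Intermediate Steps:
$W{\left(N,v \right)} = -4 + N$ ($W{\left(N,v \right)} = N - 4 = -4 + N$)
$T{\left(d \right)} = d + 2 d^{2}$ ($T{\left(d \right)} = \left(d^{2} + d^{2}\right) + d = 2 d^{2} + d = d + 2 d^{2}$)
$T{\left(2 \right)} 8 W{\left(3,s \right)} = 2 \left(1 + 2 \cdot 2\right) 8 \left(-4 + 3\right) = 2 \left(1 + 4\right) 8 \left(-1\right) = 2 \cdot 5 \cdot 8 \left(-1\right) = 10 \cdot 8 \left(-1\right) = 80 \left(-1\right) = -80$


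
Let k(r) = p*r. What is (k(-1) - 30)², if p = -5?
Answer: 625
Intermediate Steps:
k(r) = -5*r
(k(-1) - 30)² = (-5*(-1) - 30)² = (5 - 30)² = (-25)² = 625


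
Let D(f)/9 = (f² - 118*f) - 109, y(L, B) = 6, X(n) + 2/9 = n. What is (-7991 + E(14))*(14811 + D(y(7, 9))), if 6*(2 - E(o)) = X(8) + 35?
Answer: -560032927/9 ≈ -6.2226e+7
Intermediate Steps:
X(n) = -2/9 + n
D(f) = -981 - 1062*f + 9*f² (D(f) = 9*((f² - 118*f) - 109) = 9*(-109 + f² - 118*f) = -981 - 1062*f + 9*f²)
E(o) = -277/54 (E(o) = 2 - ((-2/9 + 8) + 35)/6 = 2 - (70/9 + 35)/6 = 2 - ⅙*385/9 = 2 - 385/54 = -277/54)
(-7991 + E(14))*(14811 + D(y(7, 9))) = (-7991 - 277/54)*(14811 + (-981 - 1062*6 + 9*6²)) = -431791*(14811 + (-981 - 6372 + 9*36))/54 = -431791*(14811 + (-981 - 6372 + 324))/54 = -431791*(14811 - 7029)/54 = -431791/54*7782 = -560032927/9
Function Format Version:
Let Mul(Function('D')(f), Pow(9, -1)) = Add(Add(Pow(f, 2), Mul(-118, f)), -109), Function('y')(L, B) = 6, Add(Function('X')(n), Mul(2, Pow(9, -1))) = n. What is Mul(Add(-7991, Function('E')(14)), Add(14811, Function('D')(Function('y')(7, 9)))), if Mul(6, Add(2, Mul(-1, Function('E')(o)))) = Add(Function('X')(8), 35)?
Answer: Rational(-560032927, 9) ≈ -6.2226e+7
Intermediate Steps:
Function('X')(n) = Add(Rational(-2, 9), n)
Function('D')(f) = Add(-981, Mul(-1062, f), Mul(9, Pow(f, 2))) (Function('D')(f) = Mul(9, Add(Add(Pow(f, 2), Mul(-118, f)), -109)) = Mul(9, Add(-109, Pow(f, 2), Mul(-118, f))) = Add(-981, Mul(-1062, f), Mul(9, Pow(f, 2))))
Function('E')(o) = Rational(-277, 54) (Function('E')(o) = Add(2, Mul(Rational(-1, 6), Add(Add(Rational(-2, 9), 8), 35))) = Add(2, Mul(Rational(-1, 6), Add(Rational(70, 9), 35))) = Add(2, Mul(Rational(-1, 6), Rational(385, 9))) = Add(2, Rational(-385, 54)) = Rational(-277, 54))
Mul(Add(-7991, Function('E')(14)), Add(14811, Function('D')(Function('y')(7, 9)))) = Mul(Add(-7991, Rational(-277, 54)), Add(14811, Add(-981, Mul(-1062, 6), Mul(9, Pow(6, 2))))) = Mul(Rational(-431791, 54), Add(14811, Add(-981, -6372, Mul(9, 36)))) = Mul(Rational(-431791, 54), Add(14811, Add(-981, -6372, 324))) = Mul(Rational(-431791, 54), Add(14811, -7029)) = Mul(Rational(-431791, 54), 7782) = Rational(-560032927, 9)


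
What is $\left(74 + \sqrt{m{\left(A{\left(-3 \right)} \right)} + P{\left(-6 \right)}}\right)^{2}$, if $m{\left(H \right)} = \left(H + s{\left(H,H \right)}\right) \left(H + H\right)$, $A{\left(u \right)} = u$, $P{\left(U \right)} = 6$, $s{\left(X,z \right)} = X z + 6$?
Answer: $\left(74 + i \sqrt{66}\right)^{2} \approx 5410.0 + 1202.4 i$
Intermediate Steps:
$s{\left(X,z \right)} = 6 + X z$
$m{\left(H \right)} = 2 H \left(6 + H + H^{2}\right)$ ($m{\left(H \right)} = \left(H + \left(6 + H H\right)\right) \left(H + H\right) = \left(H + \left(6 + H^{2}\right)\right) 2 H = \left(6 + H + H^{2}\right) 2 H = 2 H \left(6 + H + H^{2}\right)$)
$\left(74 + \sqrt{m{\left(A{\left(-3 \right)} \right)} + P{\left(-6 \right)}}\right)^{2} = \left(74 + \sqrt{2 \left(-3\right) \left(6 - 3 + \left(-3\right)^{2}\right) + 6}\right)^{2} = \left(74 + \sqrt{2 \left(-3\right) \left(6 - 3 + 9\right) + 6}\right)^{2} = \left(74 + \sqrt{2 \left(-3\right) 12 + 6}\right)^{2} = \left(74 + \sqrt{-72 + 6}\right)^{2} = \left(74 + \sqrt{-66}\right)^{2} = \left(74 + i \sqrt{66}\right)^{2}$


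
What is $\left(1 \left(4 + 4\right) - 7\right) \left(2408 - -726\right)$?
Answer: $3134$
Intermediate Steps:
$\left(1 \left(4 + 4\right) - 7\right) \left(2408 - -726\right) = \left(1 \cdot 8 - 7\right) \left(2408 + 726\right) = \left(8 - 7\right) 3134 = 1 \cdot 3134 = 3134$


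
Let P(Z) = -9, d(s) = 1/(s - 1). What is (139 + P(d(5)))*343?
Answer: 44590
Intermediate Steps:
d(s) = 1/(-1 + s)
(139 + P(d(5)))*343 = (139 - 9)*343 = 130*343 = 44590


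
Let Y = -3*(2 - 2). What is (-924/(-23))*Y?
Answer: 0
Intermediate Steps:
Y = 0 (Y = -3*0 = 0)
(-924/(-23))*Y = -924/(-23)*0 = -924*(-1)/23*0 = -44*(-21/23)*0 = (924/23)*0 = 0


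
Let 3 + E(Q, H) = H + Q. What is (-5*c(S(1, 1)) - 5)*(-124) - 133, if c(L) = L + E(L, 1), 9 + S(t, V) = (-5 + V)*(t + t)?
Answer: -21833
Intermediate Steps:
E(Q, H) = -3 + H + Q (E(Q, H) = -3 + (H + Q) = -3 + H + Q)
S(t, V) = -9 + 2*t*(-5 + V) (S(t, V) = -9 + (-5 + V)*(t + t) = -9 + (-5 + V)*(2*t) = -9 + 2*t*(-5 + V))
c(L) = -2 + 2*L (c(L) = L + (-3 + 1 + L) = L + (-2 + L) = -2 + 2*L)
(-5*c(S(1, 1)) - 5)*(-124) - 133 = (-5*(-2 + 2*(-9 - 10*1 + 2*1*1)) - 5)*(-124) - 133 = (-5*(-2 + 2*(-9 - 10 + 2)) - 5)*(-124) - 133 = (-5*(-2 + 2*(-17)) - 5)*(-124) - 133 = (-5*(-2 - 34) - 5)*(-124) - 133 = (-5*(-36) - 5)*(-124) - 133 = (180 - 5)*(-124) - 133 = 175*(-124) - 133 = -21700 - 133 = -21833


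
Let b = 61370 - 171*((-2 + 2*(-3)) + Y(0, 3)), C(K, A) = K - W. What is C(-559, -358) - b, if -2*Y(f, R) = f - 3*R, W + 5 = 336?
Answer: -125717/2 ≈ -62859.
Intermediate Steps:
W = 331 (W = -5 + 336 = 331)
Y(f, R) = -f/2 + 3*R/2 (Y(f, R) = -(f - 3*R)/2 = -f/2 + 3*R/2)
C(K, A) = -331 + K (C(K, A) = K - 1*331 = K - 331 = -331 + K)
b = 123937/2 (b = 61370 - 171*((-2 + 2*(-3)) + (-½*0 + (3/2)*3)) = 61370 - 171*((-2 - 6) + (0 + 9/2)) = 61370 - 171*(-8 + 9/2) = 61370 - 171*(-7)/2 = 61370 - 1*(-1197/2) = 61370 + 1197/2 = 123937/2 ≈ 61969.)
C(-559, -358) - b = (-331 - 559) - 1*123937/2 = -890 - 123937/2 = -125717/2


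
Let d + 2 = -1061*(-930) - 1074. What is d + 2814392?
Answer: 3800046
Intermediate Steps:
d = 985654 (d = -2 + (-1061*(-930) - 1074) = -2 + (986730 - 1074) = -2 + 985656 = 985654)
d + 2814392 = 985654 + 2814392 = 3800046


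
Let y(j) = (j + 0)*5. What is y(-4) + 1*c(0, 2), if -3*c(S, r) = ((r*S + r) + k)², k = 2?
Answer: -76/3 ≈ -25.333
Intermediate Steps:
y(j) = 5*j (y(j) = j*5 = 5*j)
c(S, r) = -(2 + r + S*r)²/3 (c(S, r) = -((r*S + r) + 2)²/3 = -((S*r + r) + 2)²/3 = -((r + S*r) + 2)²/3 = -(2 + r + S*r)²/3)
y(-4) + 1*c(0, 2) = 5*(-4) + 1*(-(2 + 2 + 0*2)²/3) = -20 + 1*(-(2 + 2 + 0)²/3) = -20 + 1*(-⅓*4²) = -20 + 1*(-⅓*16) = -20 + 1*(-16/3) = -20 - 16/3 = -76/3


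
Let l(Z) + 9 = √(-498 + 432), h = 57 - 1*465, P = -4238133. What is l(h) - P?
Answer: 4238124 + I*√66 ≈ 4.2381e+6 + 8.124*I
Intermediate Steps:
h = -408 (h = 57 - 465 = -408)
l(Z) = -9 + I*√66 (l(Z) = -9 + √(-498 + 432) = -9 + √(-66) = -9 + I*√66)
l(h) - P = (-9 + I*√66) - 1*(-4238133) = (-9 + I*√66) + 4238133 = 4238124 + I*√66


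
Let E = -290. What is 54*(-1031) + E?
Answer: -55964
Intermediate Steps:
54*(-1031) + E = 54*(-1031) - 290 = -55674 - 290 = -55964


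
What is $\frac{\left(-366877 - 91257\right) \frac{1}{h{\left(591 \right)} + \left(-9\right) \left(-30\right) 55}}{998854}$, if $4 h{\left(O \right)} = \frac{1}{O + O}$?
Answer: $- \frac{1083028776}{35065169711027} \approx -3.0886 \cdot 10^{-5}$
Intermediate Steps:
$h{\left(O \right)} = \frac{1}{8 O}$ ($h{\left(O \right)} = \frac{1}{4 \left(O + O\right)} = \frac{1}{4 \cdot 2 O} = \frac{\frac{1}{2} \frac{1}{O}}{4} = \frac{1}{8 O}$)
$\frac{\left(-366877 - 91257\right) \frac{1}{h{\left(591 \right)} + \left(-9\right) \left(-30\right) 55}}{998854} = \frac{\left(-366877 - 91257\right) \frac{1}{\frac{1}{8 \cdot 591} + \left(-9\right) \left(-30\right) 55}}{998854} = - \frac{458134}{\frac{1}{8} \cdot \frac{1}{591} + 270 \cdot 55} \cdot \frac{1}{998854} = - \frac{458134}{\frac{1}{4728} + 14850} \cdot \frac{1}{998854} = - \frac{458134}{\frac{70210801}{4728}} \cdot \frac{1}{998854} = \left(-458134\right) \frac{4728}{70210801} \cdot \frac{1}{998854} = \left(- \frac{2166057552}{70210801}\right) \frac{1}{998854} = - \frac{1083028776}{35065169711027}$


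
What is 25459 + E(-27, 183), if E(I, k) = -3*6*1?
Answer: 25441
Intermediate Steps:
E(I, k) = -18 (E(I, k) = -18*1 = -18)
25459 + E(-27, 183) = 25459 - 18 = 25441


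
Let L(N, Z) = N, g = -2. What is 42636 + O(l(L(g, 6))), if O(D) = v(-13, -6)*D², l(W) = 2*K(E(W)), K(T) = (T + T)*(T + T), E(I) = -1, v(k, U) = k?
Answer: 41804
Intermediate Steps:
K(T) = 4*T² (K(T) = (2*T)*(2*T) = 4*T²)
l(W) = 8 (l(W) = 2*(4*(-1)²) = 2*(4*1) = 2*4 = 8)
O(D) = -13*D²
42636 + O(l(L(g, 6))) = 42636 - 13*8² = 42636 - 13*64 = 42636 - 832 = 41804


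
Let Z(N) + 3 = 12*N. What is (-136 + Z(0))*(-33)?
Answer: 4587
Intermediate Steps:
Z(N) = -3 + 12*N
(-136 + Z(0))*(-33) = (-136 + (-3 + 12*0))*(-33) = (-136 + (-3 + 0))*(-33) = (-136 - 3)*(-33) = -139*(-33) = 4587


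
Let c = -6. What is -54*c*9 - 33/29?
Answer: 84531/29 ≈ 2914.9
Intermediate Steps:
-54*c*9 - 33/29 = -(-324)*9 - 33/29 = -54*(-54) - 33*1/29 = 2916 - 33/29 = 84531/29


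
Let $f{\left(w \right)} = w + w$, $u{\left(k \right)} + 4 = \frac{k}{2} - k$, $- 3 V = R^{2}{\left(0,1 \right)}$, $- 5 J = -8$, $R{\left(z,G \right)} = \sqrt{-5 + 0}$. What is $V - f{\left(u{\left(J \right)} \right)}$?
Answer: $\frac{169}{15} \approx 11.267$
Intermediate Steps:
$R{\left(z,G \right)} = i \sqrt{5}$ ($R{\left(z,G \right)} = \sqrt{-5} = i \sqrt{5}$)
$J = \frac{8}{5}$ ($J = \left(- \frac{1}{5}\right) \left(-8\right) = \frac{8}{5} \approx 1.6$)
$V = \frac{5}{3}$ ($V = - \frac{\left(i \sqrt{5}\right)^{2}}{3} = \left(- \frac{1}{3}\right) \left(-5\right) = \frac{5}{3} \approx 1.6667$)
$u{\left(k \right)} = -4 - \frac{k}{2}$ ($u{\left(k \right)} = -4 - \left(k - \frac{k}{2}\right) = -4 - \left(k - k \frac{1}{2}\right) = -4 + \left(\frac{k}{2} - k\right) = -4 - \frac{k}{2}$)
$f{\left(w \right)} = 2 w$
$V - f{\left(u{\left(J \right)} \right)} = \frac{5}{3} - 2 \left(-4 - \frac{4}{5}\right) = \frac{5}{3} - 2 \left(- \frac{24}{5}\right) = \frac{5}{3} - - \frac{48}{5} = \frac{5}{3} + \frac{48}{5} = \frac{169}{15}$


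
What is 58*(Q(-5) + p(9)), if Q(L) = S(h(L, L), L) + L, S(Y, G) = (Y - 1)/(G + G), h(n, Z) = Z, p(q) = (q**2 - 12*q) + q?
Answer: -6496/5 ≈ -1299.2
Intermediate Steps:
p(q) = q**2 - 11*q
S(Y, G) = (-1 + Y)/(2*G) (S(Y, G) = (-1 + Y)/((2*G)) = (-1 + Y)*(1/(2*G)) = (-1 + Y)/(2*G))
Q(L) = L + (-1 + L)/(2*L) (Q(L) = (-1 + L)/(2*L) + L = L + (-1 + L)/(2*L))
58*(Q(-5) + p(9)) = 58*((1/2 - 5 - 1/2/(-5)) + 9*(-11 + 9)) = 58*((1/2 - 5 - 1/2*(-1/5)) + 9*(-2)) = 58*((1/2 - 5 + 1/10) - 18) = 58*(-22/5 - 18) = 58*(-112/5) = -6496/5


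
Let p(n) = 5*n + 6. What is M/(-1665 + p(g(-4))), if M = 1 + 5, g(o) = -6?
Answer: -2/563 ≈ -0.0035524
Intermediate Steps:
M = 6
p(n) = 6 + 5*n
M/(-1665 + p(g(-4))) = 6/(-1665 + (6 + 5*(-6))) = 6/(-1665 + (6 - 30)) = 6/(-1665 - 24) = 6/(-1689) = -1/1689*6 = -2/563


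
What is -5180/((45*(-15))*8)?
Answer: 259/270 ≈ 0.95926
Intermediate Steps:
-5180/((45*(-15))*8) = -5180/((-675*8)) = -5180/(-5400) = -5180*(-1/5400) = 259/270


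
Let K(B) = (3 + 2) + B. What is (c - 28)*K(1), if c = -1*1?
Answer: -174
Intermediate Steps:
K(B) = 5 + B
c = -1
(c - 28)*K(1) = (-1 - 28)*(5 + 1) = -29*6 = -174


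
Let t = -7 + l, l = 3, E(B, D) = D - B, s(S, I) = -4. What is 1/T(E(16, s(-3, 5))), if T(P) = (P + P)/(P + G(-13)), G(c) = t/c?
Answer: 32/65 ≈ 0.49231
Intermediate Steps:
t = -4 (t = -7 + 3 = -4)
G(c) = -4/c
T(P) = 2*P/(4/13 + P) (T(P) = (P + P)/(P - 4/(-13)) = (2*P)/(P - 4*(-1/13)) = (2*P)/(P + 4/13) = (2*P)/(4/13 + P) = 2*P/(4/13 + P))
1/T(E(16, s(-3, 5))) = 1/(26*(-4 - 1*16)/(4 + 13*(-4 - 1*16))) = 1/(26*(-4 - 16)/(4 + 13*(-4 - 16))) = 1/(26*(-20)/(4 + 13*(-20))) = 1/(26*(-20)/(4 - 260)) = 1/(26*(-20)/(-256)) = 1/(26*(-20)*(-1/256)) = 1/(65/32) = 32/65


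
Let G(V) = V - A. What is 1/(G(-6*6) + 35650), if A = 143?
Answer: 1/35471 ≈ 2.8192e-5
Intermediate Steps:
G(V) = -143 + V (G(V) = V - 1*143 = V - 143 = -143 + V)
1/(G(-6*6) + 35650) = 1/((-143 - 6*6) + 35650) = 1/((-143 - 36) + 35650) = 1/(-179 + 35650) = 1/35471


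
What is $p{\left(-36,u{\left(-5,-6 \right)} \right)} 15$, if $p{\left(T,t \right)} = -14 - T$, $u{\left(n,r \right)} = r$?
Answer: $330$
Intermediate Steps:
$p{\left(-36,u{\left(-5,-6 \right)} \right)} 15 = \left(-14 - -36\right) 15 = \left(-14 + 36\right) 15 = 22 \cdot 15 = 330$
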